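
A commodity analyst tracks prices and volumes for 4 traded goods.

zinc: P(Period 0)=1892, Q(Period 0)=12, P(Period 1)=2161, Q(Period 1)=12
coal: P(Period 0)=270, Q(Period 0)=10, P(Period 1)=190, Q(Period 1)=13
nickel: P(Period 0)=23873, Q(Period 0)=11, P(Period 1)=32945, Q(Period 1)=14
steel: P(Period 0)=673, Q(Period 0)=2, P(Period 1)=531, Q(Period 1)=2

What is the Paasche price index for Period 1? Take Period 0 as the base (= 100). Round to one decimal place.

Paasche price index uses current-period quantities as weights.
ΣP(Period 1)·Q(Period 1) = 2161×12 + 190×13 + 32945×14 + 531×2 = 25932 + 2470 + 461230 + 1062 = 490694
ΣP(Period 0)·Q(Period 1) = 1892×12 + 270×13 + 23873×14 + 673×2 = 22704 + 3510 + 334222 + 1346 = 361782
Index = 490694 / 361782 × 100 = 135.6325

135.6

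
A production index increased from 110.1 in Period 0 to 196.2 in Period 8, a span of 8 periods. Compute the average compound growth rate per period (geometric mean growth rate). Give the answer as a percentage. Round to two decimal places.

Growth factor = (196.2/110.1)^(1/8) = (1.782016)^(1/8) = 1.074890
Growth rate = 1.074890 − 1 = 0.074890 = 7.4890%

7.49%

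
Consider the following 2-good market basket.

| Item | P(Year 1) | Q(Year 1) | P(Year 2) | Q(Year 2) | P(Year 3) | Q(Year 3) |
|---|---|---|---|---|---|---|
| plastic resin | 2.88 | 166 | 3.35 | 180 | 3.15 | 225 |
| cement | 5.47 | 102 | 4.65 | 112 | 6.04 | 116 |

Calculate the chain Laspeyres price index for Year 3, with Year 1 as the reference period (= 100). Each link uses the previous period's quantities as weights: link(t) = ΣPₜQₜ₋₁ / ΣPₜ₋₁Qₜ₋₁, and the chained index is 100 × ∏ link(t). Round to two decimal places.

110.05

Link Year 1→Year 2:
ΣP(Year 2)Q(Year 1) = 3.35×166 + 4.65×102 = 556.1 + 474.3 = 1030.4
ΣP(Year 1)Q(Year 1) = 2.88×166 + 5.47×102 = 478.08 + 557.94 = 1036.02
link = 1030.4/1036.02 = 0.994575
Link Year 2→Year 3:
ΣP(Year 3)Q(Year 2) = 3.15×180 + 6.04×112 = 567 + 676.48 = 1243.48
ΣP(Year 2)Q(Year 2) = 3.35×180 + 4.65×112 = 603 + 520.8 = 1123.8
link = 1243.48/1123.8 = 1.106496
Chained index = 100 × 0.994575 × 1.106496 = 110.0494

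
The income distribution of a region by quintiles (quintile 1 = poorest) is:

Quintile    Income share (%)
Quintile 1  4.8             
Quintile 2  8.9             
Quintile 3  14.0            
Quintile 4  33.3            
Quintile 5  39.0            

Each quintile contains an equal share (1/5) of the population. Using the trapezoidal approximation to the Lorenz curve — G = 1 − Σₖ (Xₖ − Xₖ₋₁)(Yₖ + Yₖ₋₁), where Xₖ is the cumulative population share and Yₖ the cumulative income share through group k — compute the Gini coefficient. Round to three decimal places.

Cumulative income shares Yₖ: 0.0480, 0.1370, 0.2770, 0.6100, 1.0000
Σ (Xₖ−Xₖ₋₁)(Yₖ+Yₖ₋₁) = (1/5)(0.0480+0.0000) + (1/5)(0.1370+0.0480) + (1/5)(0.2770+0.1370) + (1/5)(0.6100+0.2770) + (1/5)(1.0000+0.6100)
  = 0.0096 + 0.0370 + 0.0828 + 0.1774 + 0.3220 = 0.6288
G = 1 − 0.6288 = 0.3712

0.371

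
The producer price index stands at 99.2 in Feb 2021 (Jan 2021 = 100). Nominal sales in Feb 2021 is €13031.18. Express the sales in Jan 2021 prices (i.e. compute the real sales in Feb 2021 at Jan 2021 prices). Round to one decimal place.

13136.3

Real = Nominal ÷ (Index/100) = 13031.18 ÷ (99.2/100)
     = 13031.18 ÷ 0.992 = 13136.2702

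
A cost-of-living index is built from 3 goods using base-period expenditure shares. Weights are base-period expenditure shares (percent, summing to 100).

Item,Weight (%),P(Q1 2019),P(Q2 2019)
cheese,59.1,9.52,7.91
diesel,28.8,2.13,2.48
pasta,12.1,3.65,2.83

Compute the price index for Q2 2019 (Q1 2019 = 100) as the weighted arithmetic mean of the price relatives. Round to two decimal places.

92.02

cheese: 59.1 × (7.91/9.52) = 59.1 × 0.830882 = 49.1051
diesel: 28.8 × (2.48/2.13) = 28.8 × 1.164319 = 33.5324
pasta: 12.1 × (2.83/3.65) = 12.1 × 0.775342 = 9.3816
Index = Σ wᵢ·(p₁ᵢ/p₀ᵢ) = 49.1051 + 33.5324 + 9.3816 = 92.0192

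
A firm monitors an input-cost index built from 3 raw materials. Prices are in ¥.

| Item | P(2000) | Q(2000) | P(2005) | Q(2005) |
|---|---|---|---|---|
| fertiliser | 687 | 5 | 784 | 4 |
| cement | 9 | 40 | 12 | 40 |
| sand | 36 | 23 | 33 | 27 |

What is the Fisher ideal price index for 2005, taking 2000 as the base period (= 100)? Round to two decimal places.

111.03

Laspeyres component (base-period weights):
ΣP(2005)Q(2000) = 784×5 + 12×40 + 33×23 = 3920 + 480 + 759 = 5159
ΣP(2000)Q(2000) = 687×5 + 9×40 + 36×23 = 3435 + 360 + 828 = 4623
L = 5159 / 4623 × 100 = 111.5942
Paasche component (current-period weights):
ΣP(2005)Q(2005) = 784×4 + 12×40 + 33×27 = 3136 + 480 + 891 = 4507
ΣP(2000)Q(2005) = 687×4 + 9×40 + 36×27 = 2748 + 360 + 972 = 4080
P = 4507 / 4080 × 100 = 110.4657
Fisher = √(L × P) = √(111.5942 × 110.4657) = 111.0285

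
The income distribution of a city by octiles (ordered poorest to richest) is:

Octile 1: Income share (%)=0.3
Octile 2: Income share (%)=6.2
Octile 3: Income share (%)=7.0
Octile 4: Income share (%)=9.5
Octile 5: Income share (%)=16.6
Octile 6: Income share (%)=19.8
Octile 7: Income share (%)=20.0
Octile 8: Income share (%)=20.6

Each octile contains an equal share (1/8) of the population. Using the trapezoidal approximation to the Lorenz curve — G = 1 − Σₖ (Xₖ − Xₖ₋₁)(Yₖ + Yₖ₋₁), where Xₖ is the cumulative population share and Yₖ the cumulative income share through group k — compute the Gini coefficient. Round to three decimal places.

0.321

Cumulative income shares Yₖ: 0.0030, 0.0650, 0.1350, 0.2300, 0.3960, 0.5940, 0.7940, 1.0000
Σ (Xₖ−Xₖ₋₁)(Yₖ+Yₖ₋₁) = (1/8)(0.0030+0.0000) + (1/8)(0.0650+0.0030) + (1/8)(0.1350+0.0650) + (1/8)(0.2300+0.1350) + (1/8)(0.3960+0.2300) + (1/8)(0.5940+0.3960) + (1/8)(0.7940+0.5940) + (1/8)(1.0000+0.7940)
  = 0.0004 + 0.0085 + 0.0250 + 0.0456 + 0.0783 + 0.1238 + 0.1735 + 0.2243 = 0.6793
G = 1 − 0.6793 = 0.3207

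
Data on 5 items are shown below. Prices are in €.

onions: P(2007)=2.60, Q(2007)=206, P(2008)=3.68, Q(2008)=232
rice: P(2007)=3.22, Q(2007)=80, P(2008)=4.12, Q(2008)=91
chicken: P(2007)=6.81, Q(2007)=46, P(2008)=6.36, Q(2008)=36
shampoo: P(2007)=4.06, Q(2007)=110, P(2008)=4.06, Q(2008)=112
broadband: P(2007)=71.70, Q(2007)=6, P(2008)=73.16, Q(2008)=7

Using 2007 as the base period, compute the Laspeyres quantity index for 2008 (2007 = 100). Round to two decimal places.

Laspeyres quantity index uses base-period prices as weights.
ΣP(2007)·Q(2008) = 2.60×232 + 3.22×91 + 6.81×36 + 4.06×112 + 71.70×7 = 603.2 + 293.02 + 245.16 + 454.72 + 501.9 = 2098
ΣP(2007)·Q(2007) = 2.60×206 + 3.22×80 + 6.81×46 + 4.06×110 + 71.70×6 = 535.6 + 257.6 + 313.26 + 446.6 + 430.2 = 1983.26
Index = 2098 / 1983.26 × 100 = 105.7854

105.79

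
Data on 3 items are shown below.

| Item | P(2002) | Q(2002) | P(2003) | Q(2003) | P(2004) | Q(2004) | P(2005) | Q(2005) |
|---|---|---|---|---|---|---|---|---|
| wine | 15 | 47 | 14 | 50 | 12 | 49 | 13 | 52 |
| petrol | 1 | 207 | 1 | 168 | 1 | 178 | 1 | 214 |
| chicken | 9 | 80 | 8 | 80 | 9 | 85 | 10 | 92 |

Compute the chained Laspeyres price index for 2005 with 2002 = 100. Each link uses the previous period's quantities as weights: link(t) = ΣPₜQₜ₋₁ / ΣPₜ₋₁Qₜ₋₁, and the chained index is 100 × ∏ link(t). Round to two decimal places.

Link 2002→2003:
ΣP(2003)Q(2002) = 14×47 + 1×207 + 8×80 = 658 + 207 + 640 = 1505
ΣP(2002)Q(2002) = 15×47 + 1×207 + 9×80 = 705 + 207 + 720 = 1632
link = 1505/1632 = 0.922181
Link 2003→2004:
ΣP(2004)Q(2003) = 12×50 + 1×168 + 9×80 = 600 + 168 + 720 = 1488
ΣP(2003)Q(2003) = 14×50 + 1×168 + 8×80 = 700 + 168 + 640 = 1508
link = 1488/1508 = 0.986737
Link 2004→2005:
ΣP(2005)Q(2004) = 13×49 + 1×178 + 10×85 = 637 + 178 + 850 = 1665
ΣP(2004)Q(2004) = 12×49 + 1×178 + 9×85 = 588 + 178 + 765 = 1531
link = 1665/1531 = 1.087524
Chained index = 100 × 0.922181 × 0.986737 × 1.087524 = 98.9594

98.96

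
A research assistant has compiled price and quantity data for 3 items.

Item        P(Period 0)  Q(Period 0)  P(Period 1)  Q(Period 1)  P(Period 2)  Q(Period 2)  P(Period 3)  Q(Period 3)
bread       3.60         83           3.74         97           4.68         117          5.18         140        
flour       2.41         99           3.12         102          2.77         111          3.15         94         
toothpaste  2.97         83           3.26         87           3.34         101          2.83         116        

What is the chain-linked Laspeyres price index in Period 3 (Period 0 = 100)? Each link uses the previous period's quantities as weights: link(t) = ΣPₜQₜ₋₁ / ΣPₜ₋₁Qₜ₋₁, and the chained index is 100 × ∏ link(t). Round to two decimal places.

125.85

Link Period 0→Period 1:
ΣP(Period 1)Q(Period 0) = 3.74×83 + 3.12×99 + 3.26×83 = 310.42 + 308.88 + 270.58 = 889.88
ΣP(Period 0)Q(Period 0) = 3.60×83 + 2.41×99 + 2.97×83 = 298.8 + 238.59 + 246.51 = 783.9
link = 889.88/783.9 = 1.135196
Link Period 1→Period 2:
ΣP(Period 2)Q(Period 1) = 4.68×97 + 2.77×102 + 3.34×87 = 453.96 + 282.54 + 290.58 = 1027.08
ΣP(Period 1)Q(Period 1) = 3.74×97 + 3.12×102 + 3.26×87 = 362.78 + 318.24 + 283.62 = 964.64
link = 1027.08/964.64 = 1.064729
Link Period 2→Period 3:
ΣP(Period 3)Q(Period 2) = 5.18×117 + 3.15×111 + 2.83×101 = 606.06 + 349.65 + 285.83 = 1241.54
ΣP(Period 2)Q(Period 2) = 4.68×117 + 2.77×111 + 3.34×101 = 547.56 + 307.47 + 337.34 = 1192.37
link = 1241.54/1192.37 = 1.041237
Chained index = 100 × 1.135196 × 1.064729 × 1.041237 = 125.8518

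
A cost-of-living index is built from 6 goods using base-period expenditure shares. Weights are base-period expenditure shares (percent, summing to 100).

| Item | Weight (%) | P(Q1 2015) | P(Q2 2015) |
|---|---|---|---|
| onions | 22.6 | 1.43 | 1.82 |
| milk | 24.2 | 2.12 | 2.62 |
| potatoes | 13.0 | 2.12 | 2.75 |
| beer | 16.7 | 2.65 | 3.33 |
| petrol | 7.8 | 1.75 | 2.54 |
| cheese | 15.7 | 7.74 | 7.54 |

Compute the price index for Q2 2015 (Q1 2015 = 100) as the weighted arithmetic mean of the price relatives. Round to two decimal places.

onions: 22.6 × (1.82/1.43) = 22.6 × 1.272727 = 28.7636
milk: 24.2 × (2.62/2.12) = 24.2 × 1.235849 = 29.9075
potatoes: 13.0 × (2.75/2.12) = 13.0 × 1.297170 = 16.8632
beer: 16.7 × (3.33/2.65) = 16.7 × 1.256604 = 20.9853
petrol: 7.8 × (2.54/1.75) = 7.8 × 1.451429 = 11.3211
cheese: 15.7 × (7.54/7.74) = 15.7 × 0.974160 = 15.2943
Index = Σ wᵢ·(p₁ᵢ/p₀ᵢ) = 28.7636 + 29.9075 + 16.8632 + 20.9853 + 11.3211 + 15.2943 = 123.1351

123.14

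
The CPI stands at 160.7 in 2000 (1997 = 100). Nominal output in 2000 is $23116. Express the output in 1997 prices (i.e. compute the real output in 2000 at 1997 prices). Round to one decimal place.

14384.6

Real = Nominal ÷ (Index/100) = 23116 ÷ (160.7/100)
     = 23116 ÷ 1.607 = 14384.5675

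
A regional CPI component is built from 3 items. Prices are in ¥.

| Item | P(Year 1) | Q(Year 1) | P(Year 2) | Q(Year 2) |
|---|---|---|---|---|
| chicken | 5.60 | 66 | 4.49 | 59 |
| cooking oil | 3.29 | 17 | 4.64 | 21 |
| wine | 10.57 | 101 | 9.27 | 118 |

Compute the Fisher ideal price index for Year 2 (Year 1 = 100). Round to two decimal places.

Laspeyres component (base-period weights):
ΣP(Year 2)Q(Year 1) = 4.49×66 + 4.64×17 + 9.27×101 = 296.34 + 78.88 + 936.27 = 1311.49
ΣP(Year 1)Q(Year 1) = 5.60×66 + 3.29×17 + 10.57×101 = 369.6 + 55.93 + 1067.57 = 1493.1
L = 1311.49 / 1493.1 × 100 = 87.8367
Paasche component (current-period weights):
ΣP(Year 2)Q(Year 2) = 4.49×59 + 4.64×21 + 9.27×118 = 264.91 + 97.44 + 1093.86 = 1456.21
ΣP(Year 1)Q(Year 2) = 5.60×59 + 3.29×21 + 10.57×118 = 330.4 + 69.09 + 1247.26 = 1646.75
P = 1456.21 / 1646.75 × 100 = 88.4293
Fisher = √(L × P) = √(87.8367 × 88.4293) = 88.1325

88.13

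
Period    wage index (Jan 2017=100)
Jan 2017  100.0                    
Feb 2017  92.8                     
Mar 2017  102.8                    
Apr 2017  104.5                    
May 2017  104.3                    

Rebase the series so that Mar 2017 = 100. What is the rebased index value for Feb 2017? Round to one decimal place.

90.3

Rebased(Feb 2017) = 92.8 / 102.8 × 100 = 90.2724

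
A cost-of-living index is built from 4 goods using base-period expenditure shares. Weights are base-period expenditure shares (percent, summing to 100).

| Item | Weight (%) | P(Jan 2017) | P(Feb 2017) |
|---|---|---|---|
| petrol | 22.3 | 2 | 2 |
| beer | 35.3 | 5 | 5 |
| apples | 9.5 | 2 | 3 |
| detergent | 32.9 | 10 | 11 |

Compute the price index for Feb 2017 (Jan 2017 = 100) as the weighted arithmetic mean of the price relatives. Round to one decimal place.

petrol: 22.3 × (2/2) = 22.3 × 1.000000 = 22.3000
beer: 35.3 × (5/5) = 35.3 × 1.000000 = 35.3000
apples: 9.5 × (3/2) = 9.5 × 1.500000 = 14.2500
detergent: 32.9 × (11/10) = 32.9 × 1.100000 = 36.1900
Index = Σ wᵢ·(p₁ᵢ/p₀ᵢ) = 22.3000 + 35.3000 + 14.2500 + 36.1900 = 108.0400

108.0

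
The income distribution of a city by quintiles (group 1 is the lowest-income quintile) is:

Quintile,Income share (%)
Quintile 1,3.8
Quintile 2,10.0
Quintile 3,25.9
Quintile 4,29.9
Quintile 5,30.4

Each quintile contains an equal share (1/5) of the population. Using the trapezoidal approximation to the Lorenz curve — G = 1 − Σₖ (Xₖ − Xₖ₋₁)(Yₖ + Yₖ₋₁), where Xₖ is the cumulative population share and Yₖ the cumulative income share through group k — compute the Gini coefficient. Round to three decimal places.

0.292

Cumulative income shares Yₖ: 0.0380, 0.1380, 0.3970, 0.6960, 1.0000
Σ (Xₖ−Xₖ₋₁)(Yₖ+Yₖ₋₁) = (1/5)(0.0380+0.0000) + (1/5)(0.1380+0.0380) + (1/5)(0.3970+0.1380) + (1/5)(0.6960+0.3970) + (1/5)(1.0000+0.6960)
  = 0.0076 + 0.0352 + 0.1070 + 0.2186 + 0.3392 = 0.7076
G = 1 − 0.7076 = 0.2924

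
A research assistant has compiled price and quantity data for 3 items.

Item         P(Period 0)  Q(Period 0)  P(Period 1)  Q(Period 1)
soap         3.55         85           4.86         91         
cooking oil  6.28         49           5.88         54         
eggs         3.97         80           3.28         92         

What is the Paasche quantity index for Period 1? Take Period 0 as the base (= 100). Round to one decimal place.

Paasche quantity index uses current-period prices as weights.
ΣP(Period 1)·Q(Period 1) = 4.86×91 + 5.88×54 + 3.28×92 = 442.26 + 317.52 + 301.76 = 1061.54
ΣP(Period 1)·Q(Period 0) = 4.86×85 + 5.88×49 + 3.28×80 = 413.1 + 288.12 + 262.4 = 963.62
Index = 1061.54 / 963.62 × 100 = 110.1617

110.2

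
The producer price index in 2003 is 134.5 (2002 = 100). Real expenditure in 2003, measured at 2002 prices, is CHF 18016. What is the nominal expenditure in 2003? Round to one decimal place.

24231.5

Nominal = Real × (Index/100) = 18016 × (134.5/100)
        = 18016 × 1.345 = 24231.5200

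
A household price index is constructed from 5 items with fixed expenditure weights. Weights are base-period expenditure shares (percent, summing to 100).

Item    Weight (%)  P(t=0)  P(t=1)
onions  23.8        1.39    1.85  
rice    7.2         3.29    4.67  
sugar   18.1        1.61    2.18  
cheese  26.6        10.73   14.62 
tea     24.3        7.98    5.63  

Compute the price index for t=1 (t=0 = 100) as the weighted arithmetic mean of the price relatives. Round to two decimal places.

119.79

onions: 23.8 × (1.85/1.39) = 23.8 × 1.330935 = 31.6763
rice: 7.2 × (4.67/3.29) = 7.2 × 1.419453 = 10.2201
sugar: 18.1 × (2.18/1.61) = 18.1 × 1.354037 = 24.5081
cheese: 26.6 × (14.62/10.73) = 26.6 × 1.362535 = 36.2434
tea: 24.3 × (5.63/7.98) = 24.3 × 0.705514 = 17.1440
Index = Σ wᵢ·(p₁ᵢ/p₀ᵢ) = 31.6763 + 10.2201 + 24.5081 + 36.2434 + 17.1440 = 119.7918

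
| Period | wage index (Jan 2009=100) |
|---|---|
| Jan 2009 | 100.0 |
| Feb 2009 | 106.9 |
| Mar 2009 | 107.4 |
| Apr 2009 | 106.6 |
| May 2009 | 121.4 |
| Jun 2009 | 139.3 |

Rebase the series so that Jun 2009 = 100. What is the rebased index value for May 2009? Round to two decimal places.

Rebased(May 2009) = 121.4 / 139.3 × 100 = 87.1500

87.15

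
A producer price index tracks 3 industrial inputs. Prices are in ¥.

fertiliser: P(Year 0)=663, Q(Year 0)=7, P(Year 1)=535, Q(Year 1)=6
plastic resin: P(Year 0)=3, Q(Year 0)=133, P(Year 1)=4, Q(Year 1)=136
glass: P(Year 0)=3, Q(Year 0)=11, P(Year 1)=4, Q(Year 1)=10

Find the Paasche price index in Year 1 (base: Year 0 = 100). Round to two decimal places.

Paasche price index uses current-period quantities as weights.
ΣP(Year 1)·Q(Year 1) = 535×6 + 4×136 + 4×10 = 3210 + 544 + 40 = 3794
ΣP(Year 0)·Q(Year 1) = 663×6 + 3×136 + 3×10 = 3978 + 408 + 30 = 4416
Index = 3794 / 4416 × 100 = 85.9149

85.91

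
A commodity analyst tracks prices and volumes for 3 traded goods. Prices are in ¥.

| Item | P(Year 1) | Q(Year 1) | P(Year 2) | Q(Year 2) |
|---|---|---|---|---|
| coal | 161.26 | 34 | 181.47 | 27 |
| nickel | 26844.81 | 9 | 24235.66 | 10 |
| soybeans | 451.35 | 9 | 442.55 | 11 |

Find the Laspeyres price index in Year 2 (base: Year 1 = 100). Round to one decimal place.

Laspeyres price index uses base-period quantities as weights.
ΣP(Year 2)·Q(Year 1) = 181.47×34 + 24235.66×9 + 442.55×9 = 6169.98 + 218120.94 + 3982.95 = 228273.87
ΣP(Year 1)·Q(Year 1) = 161.26×34 + 26844.81×9 + 451.35×9 = 5482.84 + 241603.29 + 4062.15 = 251148.28
Index = 228273.87 / 251148.28 × 100 = 90.8921

90.9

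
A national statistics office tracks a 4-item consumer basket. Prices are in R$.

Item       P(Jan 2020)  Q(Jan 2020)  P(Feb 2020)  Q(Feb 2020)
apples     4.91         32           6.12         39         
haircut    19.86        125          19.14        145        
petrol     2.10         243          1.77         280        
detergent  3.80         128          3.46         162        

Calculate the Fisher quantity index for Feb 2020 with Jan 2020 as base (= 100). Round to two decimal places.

Laspeyres component (base-period weights):
ΣP(Jan 2020)Q(Feb 2020) = 4.91×39 + 19.86×145 + 2.10×280 + 3.80×162 = 191.49 + 2879.7 + 588 + 615.6 = 4274.79
ΣP(Jan 2020)Q(Jan 2020) = 4.91×32 + 19.86×125 + 2.10×243 + 3.80×128 = 157.12 + 2482.5 + 510.3 + 486.4 = 3636.32
L = 4274.79 / 3636.32 × 100 = 117.5581
Paasche component (current-period weights):
ΣP(Feb 2020)Q(Feb 2020) = 6.12×39 + 19.14×145 + 1.77×280 + 3.46×162 = 238.68 + 2775.3 + 495.6 + 560.52 = 4070.1
ΣP(Feb 2020)Q(Jan 2020) = 6.12×32 + 19.14×125 + 1.77×243 + 3.46×128 = 195.84 + 2392.5 + 430.11 + 442.88 = 3461.33
P = 4070.1 / 3461.33 × 100 = 117.5877
Fisher = √(L × P) = √(117.5581 × 117.5877) = 117.5729

117.57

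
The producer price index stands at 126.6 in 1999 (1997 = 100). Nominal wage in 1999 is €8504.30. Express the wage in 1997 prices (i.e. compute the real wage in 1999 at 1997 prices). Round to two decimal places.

6717.46

Real = Nominal ÷ (Index/100) = 8504.30 ÷ (126.6/100)
     = 8504.30 ÷ 1.266 = 6717.4566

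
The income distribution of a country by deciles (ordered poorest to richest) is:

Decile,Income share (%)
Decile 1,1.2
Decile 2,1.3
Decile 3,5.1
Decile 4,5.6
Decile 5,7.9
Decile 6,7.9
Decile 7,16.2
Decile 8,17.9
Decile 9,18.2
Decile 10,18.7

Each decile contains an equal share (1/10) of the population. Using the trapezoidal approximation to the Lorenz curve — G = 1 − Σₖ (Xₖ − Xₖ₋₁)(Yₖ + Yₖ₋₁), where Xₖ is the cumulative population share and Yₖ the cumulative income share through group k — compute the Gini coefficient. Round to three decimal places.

Cumulative income shares Yₖ: 0.0120, 0.0250, 0.0760, 0.1320, 0.2110, 0.2900, 0.4520, 0.6310, 0.8130, 1.0000
Σ (Xₖ−Xₖ₋₁)(Yₖ+Yₖ₋₁) = (1/10)(0.0120+0.0000) + (1/10)(0.0250+0.0120) + (1/10)(0.0760+0.0250) + (1/10)(0.1320+0.0760) + (1/10)(0.2110+0.1320) + (1/10)(0.2900+0.2110) + (1/10)(0.4520+0.2900) + (1/10)(0.6310+0.4520) + (1/10)(0.8130+0.6310) + (1/10)(1.0000+0.8130)
  = 0.0012 + 0.0037 + 0.0101 + 0.0208 + 0.0343 + 0.0501 + 0.0742 + 0.1083 + 0.1444 + 0.1813 = 0.6284
G = 1 − 0.6284 = 0.3716

0.372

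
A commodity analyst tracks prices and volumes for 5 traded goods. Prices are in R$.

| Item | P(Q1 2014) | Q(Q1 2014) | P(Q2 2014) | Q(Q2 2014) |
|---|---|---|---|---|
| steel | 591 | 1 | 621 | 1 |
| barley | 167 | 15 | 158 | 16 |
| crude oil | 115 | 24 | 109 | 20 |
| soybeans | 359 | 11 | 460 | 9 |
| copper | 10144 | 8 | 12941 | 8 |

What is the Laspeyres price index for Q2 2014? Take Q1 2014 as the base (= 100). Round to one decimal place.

125.5

Laspeyres price index uses base-period quantities as weights.
ΣP(Q2 2014)·Q(Q1 2014) = 621×1 + 158×15 + 109×24 + 460×11 + 12941×8 = 621 + 2370 + 2616 + 5060 + 103528 = 114195
ΣP(Q1 2014)·Q(Q1 2014) = 591×1 + 167×15 + 115×24 + 359×11 + 10144×8 = 591 + 2505 + 2760 + 3949 + 81152 = 90957
Index = 114195 / 90957 × 100 = 125.5483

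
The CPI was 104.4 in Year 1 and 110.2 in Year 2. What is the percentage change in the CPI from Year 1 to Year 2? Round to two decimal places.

Change = (110.2 − 104.4) / 104.4 × 100
       = 5.8 / 104.4 × 100 = 5.5556%

5.56%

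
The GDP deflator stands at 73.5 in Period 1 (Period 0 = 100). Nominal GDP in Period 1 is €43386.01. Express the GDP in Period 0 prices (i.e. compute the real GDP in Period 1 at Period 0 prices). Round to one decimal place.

Real = Nominal ÷ (Index/100) = 43386.01 ÷ (73.5/100)
     = 43386.01 ÷ 0.735 = 59028.5850

59028.6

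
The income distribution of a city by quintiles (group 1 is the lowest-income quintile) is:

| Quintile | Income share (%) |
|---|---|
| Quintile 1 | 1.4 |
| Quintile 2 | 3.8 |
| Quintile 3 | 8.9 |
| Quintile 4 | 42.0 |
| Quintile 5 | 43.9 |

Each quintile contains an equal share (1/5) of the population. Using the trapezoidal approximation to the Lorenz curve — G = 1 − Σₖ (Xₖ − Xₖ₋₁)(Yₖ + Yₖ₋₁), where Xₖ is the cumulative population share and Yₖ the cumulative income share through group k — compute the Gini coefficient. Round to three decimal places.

0.493

Cumulative income shares Yₖ: 0.0140, 0.0520, 0.1410, 0.5610, 1.0000
Σ (Xₖ−Xₖ₋₁)(Yₖ+Yₖ₋₁) = (1/5)(0.0140+0.0000) + (1/5)(0.0520+0.0140) + (1/5)(0.1410+0.0520) + (1/5)(0.5610+0.1410) + (1/5)(1.0000+0.5610)
  = 0.0028 + 0.0132 + 0.0386 + 0.1404 + 0.3122 = 0.5072
G = 1 − 0.5072 = 0.4928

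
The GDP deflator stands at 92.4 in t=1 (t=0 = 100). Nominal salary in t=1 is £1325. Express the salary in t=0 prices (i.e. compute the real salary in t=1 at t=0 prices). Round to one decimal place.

Real = Nominal ÷ (Index/100) = 1325 ÷ (92.4/100)
     = 1325 ÷ 0.924 = 1433.9827

1434.0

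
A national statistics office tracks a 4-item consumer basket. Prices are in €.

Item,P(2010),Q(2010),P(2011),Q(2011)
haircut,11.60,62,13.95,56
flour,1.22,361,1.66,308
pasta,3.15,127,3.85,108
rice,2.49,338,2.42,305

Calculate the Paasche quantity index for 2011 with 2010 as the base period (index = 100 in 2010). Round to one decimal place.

Paasche quantity index uses current-period prices as weights.
ΣP(2011)·Q(2011) = 13.95×56 + 1.66×308 + 3.85×108 + 2.42×305 = 781.2 + 511.28 + 415.8 + 738.1 = 2446.38
ΣP(2011)·Q(2010) = 13.95×62 + 1.66×361 + 3.85×127 + 2.42×338 = 864.9 + 599.26 + 488.95 + 817.96 = 2771.07
Index = 2446.38 / 2771.07 × 100 = 88.2829

88.3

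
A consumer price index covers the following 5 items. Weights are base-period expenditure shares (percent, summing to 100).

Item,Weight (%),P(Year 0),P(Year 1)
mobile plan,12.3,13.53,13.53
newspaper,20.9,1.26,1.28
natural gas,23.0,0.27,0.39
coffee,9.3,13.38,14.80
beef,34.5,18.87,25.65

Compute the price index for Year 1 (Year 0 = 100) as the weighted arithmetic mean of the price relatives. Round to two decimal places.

123.94

mobile plan: 12.3 × (13.53/13.53) = 12.3 × 1.000000 = 12.3000
newspaper: 20.9 × (1.28/1.26) = 20.9 × 1.015873 = 21.2317
natural gas: 23.0 × (0.39/0.27) = 23.0 × 1.444444 = 33.2222
coffee: 9.3 × (14.80/13.38) = 9.3 × 1.106129 = 10.2870
beef: 34.5 × (25.65/18.87) = 34.5 × 1.359300 = 46.8959
Index = Σ wᵢ·(p₁ᵢ/p₀ᵢ) = 12.3000 + 21.2317 + 33.2222 + 10.2870 + 46.8959 = 123.9368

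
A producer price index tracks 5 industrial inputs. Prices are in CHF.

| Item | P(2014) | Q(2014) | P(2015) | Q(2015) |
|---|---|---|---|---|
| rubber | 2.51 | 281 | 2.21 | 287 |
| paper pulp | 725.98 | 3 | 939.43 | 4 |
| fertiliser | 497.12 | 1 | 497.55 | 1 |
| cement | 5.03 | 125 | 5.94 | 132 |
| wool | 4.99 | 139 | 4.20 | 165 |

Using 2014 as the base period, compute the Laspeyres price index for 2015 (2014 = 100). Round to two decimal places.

111.92

Laspeyres price index uses base-period quantities as weights.
ΣP(2015)·Q(2014) = 2.21×281 + 939.43×3 + 497.55×1 + 5.94×125 + 4.20×139 = 621.01 + 2818.29 + 497.55 + 742.5 + 583.8 = 5263.15
ΣP(2014)·Q(2014) = 2.51×281 + 725.98×3 + 497.12×1 + 5.03×125 + 4.99×139 = 705.31 + 2177.94 + 497.12 + 628.75 + 693.61 = 4702.73
Index = 5263.15 / 4702.73 × 100 = 111.9169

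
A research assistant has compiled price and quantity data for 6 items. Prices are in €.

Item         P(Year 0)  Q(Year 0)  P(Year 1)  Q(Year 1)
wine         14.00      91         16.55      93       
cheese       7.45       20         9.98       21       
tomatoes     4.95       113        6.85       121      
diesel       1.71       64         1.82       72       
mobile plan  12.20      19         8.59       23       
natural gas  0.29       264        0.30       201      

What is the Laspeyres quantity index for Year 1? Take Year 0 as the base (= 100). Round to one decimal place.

Laspeyres quantity index uses base-period prices as weights.
ΣP(Year 0)·Q(Year 1) = 14.00×93 + 7.45×21 + 4.95×121 + 1.71×72 + 12.20×23 + 0.29×201 = 1302 + 156.45 + 598.95 + 123.12 + 280.6 + 58.29 = 2519.41
ΣP(Year 0)·Q(Year 0) = 14.00×91 + 7.45×20 + 4.95×113 + 1.71×64 + 12.20×19 + 0.29×264 = 1274 + 149 + 559.35 + 109.44 + 231.8 + 76.56 = 2400.15
Index = 2519.41 / 2400.15 × 100 = 104.9689

105.0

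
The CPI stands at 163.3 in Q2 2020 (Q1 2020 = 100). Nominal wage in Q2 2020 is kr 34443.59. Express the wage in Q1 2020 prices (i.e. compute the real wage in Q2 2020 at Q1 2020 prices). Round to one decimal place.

Real = Nominal ÷ (Index/100) = 34443.59 ÷ (163.3/100)
     = 34443.59 ÷ 1.633 = 21092.2168

21092.2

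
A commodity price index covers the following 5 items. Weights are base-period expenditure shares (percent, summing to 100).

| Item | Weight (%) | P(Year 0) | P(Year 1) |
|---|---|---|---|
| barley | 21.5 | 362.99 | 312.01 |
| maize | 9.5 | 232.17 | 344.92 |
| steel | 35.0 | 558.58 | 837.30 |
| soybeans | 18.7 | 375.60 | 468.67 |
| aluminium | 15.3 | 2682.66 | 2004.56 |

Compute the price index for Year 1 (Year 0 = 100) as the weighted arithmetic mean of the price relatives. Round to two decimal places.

barley: 21.5 × (312.01/362.99) = 21.5 × 0.859555 = 18.4804
maize: 9.5 × (344.92/232.17) = 9.5 × 1.485636 = 14.1135
steel: 35.0 × (837.30/558.58) = 35.0 × 1.498980 = 52.4643
soybeans: 18.7 × (468.67/375.60) = 18.7 × 1.247790 = 23.3337
aluminium: 15.3 × (2004.56/2682.66) = 15.3 × 0.747228 = 11.4326
Index = Σ wᵢ·(p₁ᵢ/p₀ᵢ) = 18.4804 + 14.1135 + 52.4643 + 23.3337 + 11.4326 = 119.8245

119.82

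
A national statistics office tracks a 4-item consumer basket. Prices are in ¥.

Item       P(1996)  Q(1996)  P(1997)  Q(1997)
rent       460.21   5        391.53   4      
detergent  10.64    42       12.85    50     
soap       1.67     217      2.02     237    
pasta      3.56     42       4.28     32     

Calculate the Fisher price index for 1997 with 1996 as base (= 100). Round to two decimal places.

Laspeyres component (base-period weights):
ΣP(1997)Q(1996) = 391.53×5 + 12.85×42 + 2.02×217 + 4.28×42 = 1957.65 + 539.7 + 438.34 + 179.76 = 3115.45
ΣP(1996)Q(1996) = 460.21×5 + 10.64×42 + 1.67×217 + 3.56×42 = 2301.05 + 446.88 + 362.39 + 149.52 = 3259.84
L = 3115.45 / 3259.84 × 100 = 95.5706
Paasche component (current-period weights):
ΣP(1997)Q(1997) = 391.53×4 + 12.85×50 + 2.02×237 + 4.28×32 = 1566.12 + 642.5 + 478.74 + 136.96 = 2824.32
ΣP(1996)Q(1997) = 460.21×4 + 10.64×50 + 1.67×237 + 3.56×32 = 1840.84 + 532 + 395.79 + 113.92 = 2882.55
P = 2824.32 / 2882.55 × 100 = 97.9799
Fisher = √(L × P) = √(95.5706 × 97.9799) = 96.7678

96.77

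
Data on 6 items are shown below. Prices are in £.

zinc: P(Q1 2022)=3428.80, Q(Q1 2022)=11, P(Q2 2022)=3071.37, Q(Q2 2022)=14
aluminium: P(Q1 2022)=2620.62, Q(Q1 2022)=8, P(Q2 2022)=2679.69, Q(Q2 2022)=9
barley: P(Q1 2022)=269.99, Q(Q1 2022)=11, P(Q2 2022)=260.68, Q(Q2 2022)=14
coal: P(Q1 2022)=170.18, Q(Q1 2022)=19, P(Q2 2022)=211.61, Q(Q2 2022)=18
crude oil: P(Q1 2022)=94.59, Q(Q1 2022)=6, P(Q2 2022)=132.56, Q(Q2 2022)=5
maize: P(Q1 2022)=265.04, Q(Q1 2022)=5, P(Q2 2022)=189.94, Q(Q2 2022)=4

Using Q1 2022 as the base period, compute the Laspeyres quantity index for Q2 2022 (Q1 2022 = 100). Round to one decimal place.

119.7

Laspeyres quantity index uses base-period prices as weights.
ΣP(Q1 2022)·Q(Q2 2022) = 3428.80×14 + 2620.62×9 + 269.99×14 + 170.18×18 + 94.59×5 + 265.04×4 = 48003.2 + 23585.58 + 3779.86 + 3063.24 + 472.95 + 1060.16 = 79964.99
ΣP(Q1 2022)·Q(Q1 2022) = 3428.80×11 + 2620.62×8 + 269.99×11 + 170.18×19 + 94.59×6 + 265.04×5 = 37716.8 + 20964.96 + 2969.89 + 3233.42 + 567.54 + 1325.2 = 66777.81
Index = 79964.99 / 66777.81 × 100 = 119.7478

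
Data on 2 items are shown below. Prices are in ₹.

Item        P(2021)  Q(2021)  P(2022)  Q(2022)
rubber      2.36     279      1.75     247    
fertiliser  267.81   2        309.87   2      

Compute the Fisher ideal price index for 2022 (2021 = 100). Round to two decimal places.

Laspeyres component (base-period weights):
ΣP(2022)Q(2021) = 1.75×279 + 309.87×2 = 488.25 + 619.74 = 1107.99
ΣP(2021)Q(2021) = 2.36×279 + 267.81×2 = 658.44 + 535.62 = 1194.06
L = 1107.99 / 1194.06 × 100 = 92.7918
Paasche component (current-period weights):
ΣP(2022)Q(2022) = 1.75×247 + 309.87×2 = 432.25 + 619.74 = 1051.99
ΣP(2021)Q(2022) = 2.36×247 + 267.81×2 = 582.92 + 535.62 = 1118.54
P = 1051.99 / 1118.54 × 100 = 94.0503
Fisher = √(L × P) = √(92.7918 × 94.0503) = 93.4189

93.42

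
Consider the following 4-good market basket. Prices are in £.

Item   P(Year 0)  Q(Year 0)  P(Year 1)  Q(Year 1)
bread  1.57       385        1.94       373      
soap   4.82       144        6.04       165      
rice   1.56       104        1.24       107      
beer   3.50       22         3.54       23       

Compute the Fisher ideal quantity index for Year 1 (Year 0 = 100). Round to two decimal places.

105.98

Laspeyres component (base-period weights):
ΣP(Year 0)Q(Year 1) = 1.57×373 + 4.82×165 + 1.56×107 + 3.50×23 = 585.61 + 795.3 + 166.92 + 80.5 = 1628.33
ΣP(Year 0)Q(Year 0) = 1.57×385 + 4.82×144 + 1.56×104 + 3.50×22 = 604.45 + 694.08 + 162.24 + 77 = 1537.77
L = 1628.33 / 1537.77 × 100 = 105.8890
Paasche component (current-period weights):
ΣP(Year 1)Q(Year 1) = 1.94×373 + 6.04×165 + 1.24×107 + 3.54×23 = 723.62 + 996.6 + 132.68 + 81.42 = 1934.32
ΣP(Year 1)Q(Year 0) = 1.94×385 + 6.04×144 + 1.24×104 + 3.54×22 = 746.9 + 869.76 + 128.96 + 77.88 = 1823.5
P = 1934.32 / 1823.5 × 100 = 106.0773
Fisher = √(L × P) = √(105.8890 × 106.0773) = 105.9831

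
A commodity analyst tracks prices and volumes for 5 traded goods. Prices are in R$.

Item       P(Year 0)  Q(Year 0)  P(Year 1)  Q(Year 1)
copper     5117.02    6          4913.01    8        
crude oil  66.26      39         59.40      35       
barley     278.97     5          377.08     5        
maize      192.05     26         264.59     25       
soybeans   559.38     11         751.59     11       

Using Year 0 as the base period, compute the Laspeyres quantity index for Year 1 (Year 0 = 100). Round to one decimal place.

Laspeyres quantity index uses base-period prices as weights.
ΣP(Year 0)·Q(Year 1) = 5117.02×8 + 66.26×35 + 278.97×5 + 192.05×25 + 559.38×11 = 40936.16 + 2319.1 + 1394.85 + 4801.25 + 6153.18 = 55604.54
ΣP(Year 0)·Q(Year 0) = 5117.02×6 + 66.26×39 + 278.97×5 + 192.05×26 + 559.38×11 = 30702.12 + 2584.14 + 1394.85 + 4993.3 + 6153.18 = 45827.59
Index = 55604.54 / 45827.59 × 100 = 121.3342

121.3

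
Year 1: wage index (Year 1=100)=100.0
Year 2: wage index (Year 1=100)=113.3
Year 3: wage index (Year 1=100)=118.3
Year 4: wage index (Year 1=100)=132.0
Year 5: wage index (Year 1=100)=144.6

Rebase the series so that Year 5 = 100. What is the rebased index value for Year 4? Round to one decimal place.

Rebased(Year 4) = 132.0 / 144.6 × 100 = 91.2863

91.3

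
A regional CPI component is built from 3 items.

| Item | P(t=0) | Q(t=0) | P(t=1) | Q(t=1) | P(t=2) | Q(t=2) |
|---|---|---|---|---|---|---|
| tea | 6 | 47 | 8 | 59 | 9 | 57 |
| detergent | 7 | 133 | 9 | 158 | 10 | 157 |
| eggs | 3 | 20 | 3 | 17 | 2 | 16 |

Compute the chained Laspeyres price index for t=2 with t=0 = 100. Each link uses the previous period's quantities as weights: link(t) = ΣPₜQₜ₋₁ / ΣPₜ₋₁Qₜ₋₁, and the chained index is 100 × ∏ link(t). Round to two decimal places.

141.47

Link t=0→t=1:
ΣP(t=1)Q(t=0) = 8×47 + 9×133 + 3×20 = 376 + 1197 + 60 = 1633
ΣP(t=0)Q(t=0) = 6×47 + 7×133 + 3×20 = 282 + 931 + 60 = 1273
link = 1633/1273 = 1.282797
Link t=1→t=2:
ΣP(t=2)Q(t=1) = 9×59 + 10×158 + 2×17 = 531 + 1580 + 34 = 2145
ΣP(t=1)Q(t=1) = 8×59 + 9×158 + 3×17 = 472 + 1422 + 51 = 1945
link = 2145/1945 = 1.102828
Chained index = 100 × 1.282797 × 1.102828 = 141.4704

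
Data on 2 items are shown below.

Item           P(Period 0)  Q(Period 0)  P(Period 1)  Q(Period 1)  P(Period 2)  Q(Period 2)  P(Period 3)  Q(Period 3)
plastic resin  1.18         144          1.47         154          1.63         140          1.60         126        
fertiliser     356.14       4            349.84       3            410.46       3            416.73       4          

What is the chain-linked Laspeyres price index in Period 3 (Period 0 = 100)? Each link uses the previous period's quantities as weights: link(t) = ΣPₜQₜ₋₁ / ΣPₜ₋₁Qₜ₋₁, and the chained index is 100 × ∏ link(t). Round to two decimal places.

118.57

Link Period 0→Period 1:
ΣP(Period 1)Q(Period 0) = 1.47×144 + 349.84×4 = 211.68 + 1399.36 = 1611.04
ΣP(Period 0)Q(Period 0) = 1.18×144 + 356.14×4 = 169.92 + 1424.56 = 1594.48
link = 1611.04/1594.48 = 1.010386
Link Period 1→Period 2:
ΣP(Period 2)Q(Period 1) = 1.63×154 + 410.46×3 = 251.02 + 1231.38 = 1482.4
ΣP(Period 1)Q(Period 1) = 1.47×154 + 349.84×3 = 226.38 + 1049.52 = 1275.9
link = 1482.4/1275.9 = 1.161847
Link Period 2→Period 3:
ΣP(Period 3)Q(Period 2) = 1.60×140 + 416.73×3 = 224 + 1250.19 = 1474.19
ΣP(Period 2)Q(Period 2) = 1.63×140 + 410.46×3 = 228.2 + 1231.38 = 1459.58
link = 1474.19/1459.58 = 1.010010
Chained index = 100 × 1.010386 × 1.161847 × 1.010010 = 118.5664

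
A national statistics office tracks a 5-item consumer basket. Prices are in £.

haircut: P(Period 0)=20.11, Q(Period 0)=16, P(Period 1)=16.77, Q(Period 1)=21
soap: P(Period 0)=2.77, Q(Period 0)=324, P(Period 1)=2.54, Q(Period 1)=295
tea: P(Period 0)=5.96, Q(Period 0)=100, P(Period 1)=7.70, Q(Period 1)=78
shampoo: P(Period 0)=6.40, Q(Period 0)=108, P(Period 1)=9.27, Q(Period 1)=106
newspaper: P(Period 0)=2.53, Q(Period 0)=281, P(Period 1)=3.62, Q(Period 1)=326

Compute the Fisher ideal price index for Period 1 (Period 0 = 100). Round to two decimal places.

Laspeyres component (base-period weights):
ΣP(Period 1)Q(Period 0) = 16.77×16 + 2.54×324 + 7.70×100 + 9.27×108 + 3.62×281 = 268.32 + 822.96 + 770 + 1001.16 + 1017.22 = 3879.66
ΣP(Period 0)Q(Period 0) = 20.11×16 + 2.77×324 + 5.96×100 + 6.40×108 + 2.53×281 = 321.76 + 897.48 + 596 + 691.2 + 710.93 = 3217.37
L = 3879.66 / 3217.37 × 100 = 120.5848
Paasche component (current-period weights):
ΣP(Period 1)Q(Period 1) = 16.77×21 + 2.54×295 + 7.70×78 + 9.27×106 + 3.62×326 = 352.17 + 749.3 + 600.6 + 982.62 + 1180.12 = 3864.81
ΣP(Period 0)Q(Period 1) = 20.11×21 + 2.77×295 + 5.96×78 + 6.40×106 + 2.53×326 = 422.31 + 817.15 + 464.88 + 678.4 + 824.78 = 3207.52
P = 3864.81 / 3207.52 × 100 = 120.4922
Fisher = √(L × P) = √(120.5848 × 120.4922) = 120.5385

120.54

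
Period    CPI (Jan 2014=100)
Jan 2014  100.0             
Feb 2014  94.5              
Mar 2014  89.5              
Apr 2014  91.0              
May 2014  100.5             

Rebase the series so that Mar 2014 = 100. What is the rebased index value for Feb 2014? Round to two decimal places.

105.59

Rebased(Feb 2014) = 94.5 / 89.5 × 100 = 105.5866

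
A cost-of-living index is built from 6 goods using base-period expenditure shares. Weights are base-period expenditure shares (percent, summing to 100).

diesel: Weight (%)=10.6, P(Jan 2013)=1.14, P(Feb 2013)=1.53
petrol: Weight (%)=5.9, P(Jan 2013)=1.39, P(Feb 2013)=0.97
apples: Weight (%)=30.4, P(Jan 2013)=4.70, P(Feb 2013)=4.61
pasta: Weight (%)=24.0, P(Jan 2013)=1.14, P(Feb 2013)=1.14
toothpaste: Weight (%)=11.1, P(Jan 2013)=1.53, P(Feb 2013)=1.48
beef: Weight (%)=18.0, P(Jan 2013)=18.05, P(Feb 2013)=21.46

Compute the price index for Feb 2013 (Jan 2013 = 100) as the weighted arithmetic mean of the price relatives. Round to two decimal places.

104.30

diesel: 10.6 × (1.53/1.14) = 10.6 × 1.342105 = 14.2263
petrol: 5.9 × (0.97/1.39) = 5.9 × 0.697842 = 4.1173
apples: 30.4 × (4.61/4.70) = 30.4 × 0.980851 = 29.8179
pasta: 24.0 × (1.14/1.14) = 24.0 × 1.000000 = 24.0000
toothpaste: 11.1 × (1.48/1.53) = 11.1 × 0.967320 = 10.7373
beef: 18.0 × (21.46/18.05) = 18.0 × 1.188920 = 21.4006
Index = Σ wᵢ·(p₁ᵢ/p₀ᵢ) = 14.2263 + 4.1173 + 29.8179 + 24.0000 + 10.7373 + 21.4006 = 104.2993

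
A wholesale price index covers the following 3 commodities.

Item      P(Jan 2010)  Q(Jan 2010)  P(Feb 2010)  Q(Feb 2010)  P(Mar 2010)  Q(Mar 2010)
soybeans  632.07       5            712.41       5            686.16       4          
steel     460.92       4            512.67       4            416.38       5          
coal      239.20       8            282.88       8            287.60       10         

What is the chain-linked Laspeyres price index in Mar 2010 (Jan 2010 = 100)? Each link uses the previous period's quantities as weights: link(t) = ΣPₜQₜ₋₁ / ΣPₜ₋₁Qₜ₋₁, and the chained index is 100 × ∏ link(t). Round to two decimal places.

106.93

Link Jan 2010→Feb 2010:
ΣP(Feb 2010)Q(Jan 2010) = 712.41×5 + 512.67×4 + 282.88×8 = 3562.05 + 2050.68 + 2263.04 = 7875.77
ΣP(Jan 2010)Q(Jan 2010) = 632.07×5 + 460.92×4 + 239.20×8 = 3160.35 + 1843.68 + 1913.6 = 6917.63
link = 7875.77/6917.63 = 1.138507
Link Feb 2010→Mar 2010:
ΣP(Mar 2010)Q(Feb 2010) = 686.16×5 + 416.38×4 + 287.60×8 = 3430.8 + 1665.52 + 2300.8 = 7397.12
ΣP(Feb 2010)Q(Feb 2010) = 712.41×5 + 512.67×4 + 282.88×8 = 3562.05 + 2050.68 + 2263.04 = 7875.77
link = 7397.12/7875.77 = 0.939225
Chained index = 100 × 1.138507 × 0.939225 = 106.9314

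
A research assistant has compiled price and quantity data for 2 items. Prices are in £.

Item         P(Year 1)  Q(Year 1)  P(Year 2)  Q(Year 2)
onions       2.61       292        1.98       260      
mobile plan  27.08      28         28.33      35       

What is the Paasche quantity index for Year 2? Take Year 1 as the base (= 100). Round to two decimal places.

109.84

Paasche quantity index uses current-period prices as weights.
ΣP(Year 2)·Q(Year 2) = 1.98×260 + 28.33×35 = 514.8 + 991.55 = 1506.35
ΣP(Year 2)·Q(Year 1) = 1.98×292 + 28.33×28 = 578.16 + 793.24 = 1371.4
Index = 1506.35 / 1371.4 × 100 = 109.8403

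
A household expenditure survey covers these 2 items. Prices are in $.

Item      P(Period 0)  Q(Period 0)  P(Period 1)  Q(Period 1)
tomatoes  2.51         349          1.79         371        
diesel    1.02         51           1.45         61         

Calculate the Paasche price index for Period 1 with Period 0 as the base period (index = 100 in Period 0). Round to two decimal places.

Paasche price index uses current-period quantities as weights.
ΣP(Period 1)·Q(Period 1) = 1.79×371 + 1.45×61 = 664.09 + 88.45 = 752.54
ΣP(Period 0)·Q(Period 1) = 2.51×371 + 1.02×61 = 931.21 + 62.22 = 993.43
Index = 752.54 / 993.43 × 100 = 75.7517

75.75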